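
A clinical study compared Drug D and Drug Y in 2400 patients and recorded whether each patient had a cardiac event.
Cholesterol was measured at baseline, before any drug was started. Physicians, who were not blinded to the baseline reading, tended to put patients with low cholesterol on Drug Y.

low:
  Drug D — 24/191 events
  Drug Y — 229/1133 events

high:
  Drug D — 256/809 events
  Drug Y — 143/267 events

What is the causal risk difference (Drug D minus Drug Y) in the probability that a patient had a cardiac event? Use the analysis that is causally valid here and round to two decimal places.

The stratified and pooled comparisons disagree (Drug D wins within each cholesterol; Drug Y wins overall), so the answer turns on the causal role of cholesterol.
Cholesterol satisfies the back-door criterion: it is not a descendant of the drug, and it blocks the spurious path from drug to outcome. Adjusting for it (i.e., using the within-cholesterol rates) gives the causal effect.
Adjusting over the population distribution of cholesterol: 0.552·(0.126−0.202) + 0.448·(0.316−0.536) = -0.140.

-0.14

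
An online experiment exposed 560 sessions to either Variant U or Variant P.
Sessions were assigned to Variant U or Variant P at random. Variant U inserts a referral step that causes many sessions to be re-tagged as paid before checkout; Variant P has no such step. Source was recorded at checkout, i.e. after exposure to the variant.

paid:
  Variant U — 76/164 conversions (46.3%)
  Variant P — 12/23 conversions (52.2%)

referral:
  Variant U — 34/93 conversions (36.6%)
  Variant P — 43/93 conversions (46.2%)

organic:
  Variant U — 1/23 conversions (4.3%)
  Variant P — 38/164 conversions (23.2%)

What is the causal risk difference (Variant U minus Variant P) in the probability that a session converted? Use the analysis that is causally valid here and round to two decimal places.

Traffic source is recorded after the variant and is itself shifted by it — it sits on the causal path from variant to outcome. Conditioning on a mediator would strip out part of the effect we want; the pooled comparison gives the total causal effect.
The causal difference is the pooled difference: 0.396 − 0.332 = +0.064.

+0.06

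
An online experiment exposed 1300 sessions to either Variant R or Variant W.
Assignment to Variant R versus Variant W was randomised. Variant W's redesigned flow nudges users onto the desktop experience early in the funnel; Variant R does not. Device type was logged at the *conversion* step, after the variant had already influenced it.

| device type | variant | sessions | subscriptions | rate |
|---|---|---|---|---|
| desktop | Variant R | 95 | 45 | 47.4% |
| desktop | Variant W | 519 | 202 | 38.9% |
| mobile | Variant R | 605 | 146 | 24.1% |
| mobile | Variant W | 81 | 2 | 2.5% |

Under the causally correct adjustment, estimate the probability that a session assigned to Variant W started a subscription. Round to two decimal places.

0.34

Variant R is higher inside every device type stratum but Variant W is higher in aggregate. Whether to stratify depends on how device type relates to the variant.
Stratifying would compare variants among sessions the variants themselves sorted into device type groups — a form of selection on an intermediate. The unconditioned pooled rates give the total causal effect.
So P(outcome | do(Variant W)) is just the pooled rate for Variant W: 204/600 = 0.340.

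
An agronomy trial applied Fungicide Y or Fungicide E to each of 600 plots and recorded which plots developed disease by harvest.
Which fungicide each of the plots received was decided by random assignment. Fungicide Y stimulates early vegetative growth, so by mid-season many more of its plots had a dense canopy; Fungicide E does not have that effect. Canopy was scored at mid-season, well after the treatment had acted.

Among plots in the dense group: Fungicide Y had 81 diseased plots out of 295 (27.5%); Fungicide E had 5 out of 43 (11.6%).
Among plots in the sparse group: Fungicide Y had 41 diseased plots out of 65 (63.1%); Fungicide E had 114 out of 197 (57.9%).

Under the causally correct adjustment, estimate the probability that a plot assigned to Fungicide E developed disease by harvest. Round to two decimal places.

0.50

Fungicide E is lower inside every mid-season canopy stratum but Fungicide Y is lower in aggregate. Whether to stratify depends on how mid-season canopy relates to the fungicide.
Mid-season canopy is recorded after the fungicide and is itself shifted by it — it sits on the causal path from fungicide to outcome. Conditioning on a mediator would strip out part of the effect we want; the pooled comparison gives the total causal effect.
So P(outcome | do(Fungicide E)) is just the pooled rate for Fungicide E: 119/240 = 0.496.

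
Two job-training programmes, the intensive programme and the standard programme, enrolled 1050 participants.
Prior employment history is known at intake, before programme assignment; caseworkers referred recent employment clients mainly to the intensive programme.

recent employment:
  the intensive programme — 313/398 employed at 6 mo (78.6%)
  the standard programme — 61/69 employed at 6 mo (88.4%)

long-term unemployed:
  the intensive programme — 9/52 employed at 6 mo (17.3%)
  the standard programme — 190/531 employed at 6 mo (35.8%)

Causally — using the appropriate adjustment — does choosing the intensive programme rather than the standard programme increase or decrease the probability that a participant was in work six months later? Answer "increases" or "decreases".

Prior employment history is set before the programme has any effect — it is not caused by the programme — and it independently drives the outcome. That makes it a confounder, so the causal comparison is within prior employment history levels.
Within each level — recent employment: 78.6% vs 88.4%; long-term unemployed: 17.3% vs 35.8% — the standard programme is higher every time.

decreases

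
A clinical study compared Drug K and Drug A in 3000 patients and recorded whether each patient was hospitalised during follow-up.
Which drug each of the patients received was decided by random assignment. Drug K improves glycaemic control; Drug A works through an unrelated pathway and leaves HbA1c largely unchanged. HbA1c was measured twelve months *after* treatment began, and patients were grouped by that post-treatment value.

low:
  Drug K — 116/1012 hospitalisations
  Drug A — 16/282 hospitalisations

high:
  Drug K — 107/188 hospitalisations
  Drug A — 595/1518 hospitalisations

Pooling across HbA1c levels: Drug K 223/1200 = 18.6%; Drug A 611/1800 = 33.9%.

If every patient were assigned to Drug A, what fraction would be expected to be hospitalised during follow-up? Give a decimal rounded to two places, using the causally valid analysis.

0.34

Drug A is lower inside every HbA1c stratum but Drug K is lower in aggregate. Whether to stratify depends on how HbA1c relates to the drug.
The distribution of HbA1c is itself part of what the drug does — it is an intermediate outcome. Holding it fixed would remove that part of the effect; the total effect is the pooled difference.
So P(outcome | do(Drug A)) is just the pooled rate for Drug A: 611/1800 = 0.339.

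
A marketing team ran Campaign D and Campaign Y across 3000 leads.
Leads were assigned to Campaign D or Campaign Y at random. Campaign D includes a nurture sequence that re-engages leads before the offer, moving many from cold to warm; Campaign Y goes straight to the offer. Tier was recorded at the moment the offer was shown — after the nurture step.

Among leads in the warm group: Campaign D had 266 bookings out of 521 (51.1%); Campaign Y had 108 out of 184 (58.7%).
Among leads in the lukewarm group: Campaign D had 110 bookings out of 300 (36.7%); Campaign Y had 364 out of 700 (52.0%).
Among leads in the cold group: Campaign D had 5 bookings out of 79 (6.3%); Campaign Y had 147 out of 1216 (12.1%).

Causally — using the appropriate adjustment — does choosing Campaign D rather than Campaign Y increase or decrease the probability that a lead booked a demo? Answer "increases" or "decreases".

increases

Stratifying would compare campaigns among leads the campaigns themselves sorted into engagement tier groups — a form of selection on an intermediate. The unconditioned pooled rates give the total causal effect.
Pooled: Campaign D 42.3% vs Campaign Y 29.5%; Campaign D is higher overall.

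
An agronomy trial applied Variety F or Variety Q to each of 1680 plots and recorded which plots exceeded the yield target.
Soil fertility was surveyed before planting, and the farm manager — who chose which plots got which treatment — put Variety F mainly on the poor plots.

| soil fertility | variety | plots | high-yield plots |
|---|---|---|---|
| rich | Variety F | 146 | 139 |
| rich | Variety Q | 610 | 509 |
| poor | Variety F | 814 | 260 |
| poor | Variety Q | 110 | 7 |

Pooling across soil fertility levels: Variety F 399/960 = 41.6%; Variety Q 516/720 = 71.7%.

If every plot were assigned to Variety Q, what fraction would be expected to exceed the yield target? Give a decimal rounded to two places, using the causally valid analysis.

Within every soil fertility level Variety F has the higher rate, yet pooled Variety Q does — Simpson's reversal.
Since soil fertility is a pre-existing factor (not a product of the variety) and it affects the outcome on its own, it is a confounder. The stratified rates, not the pooled rate, identify the causal effect.
Standardising Variety Q to the population soil fertility mix: 0.450·509/610 + 0.550·7/110 = 0.410.

0.41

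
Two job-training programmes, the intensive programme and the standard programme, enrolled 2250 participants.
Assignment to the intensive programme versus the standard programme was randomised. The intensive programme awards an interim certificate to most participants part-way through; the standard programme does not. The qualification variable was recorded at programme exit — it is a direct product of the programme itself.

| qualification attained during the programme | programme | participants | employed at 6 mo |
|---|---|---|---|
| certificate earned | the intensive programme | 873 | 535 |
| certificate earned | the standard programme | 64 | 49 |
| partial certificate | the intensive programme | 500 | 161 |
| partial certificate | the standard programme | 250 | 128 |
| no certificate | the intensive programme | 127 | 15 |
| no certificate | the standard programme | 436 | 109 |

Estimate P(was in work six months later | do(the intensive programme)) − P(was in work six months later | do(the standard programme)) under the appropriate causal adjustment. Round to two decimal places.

+0.09

The distribution of qualification attained during the programme is itself part of what the programme does — it is an intermediate outcome. Holding it fixed would remove that part of the effect; the total effect is the pooled difference.
The causal difference is the pooled difference: 0.474 − 0.381 = +0.093.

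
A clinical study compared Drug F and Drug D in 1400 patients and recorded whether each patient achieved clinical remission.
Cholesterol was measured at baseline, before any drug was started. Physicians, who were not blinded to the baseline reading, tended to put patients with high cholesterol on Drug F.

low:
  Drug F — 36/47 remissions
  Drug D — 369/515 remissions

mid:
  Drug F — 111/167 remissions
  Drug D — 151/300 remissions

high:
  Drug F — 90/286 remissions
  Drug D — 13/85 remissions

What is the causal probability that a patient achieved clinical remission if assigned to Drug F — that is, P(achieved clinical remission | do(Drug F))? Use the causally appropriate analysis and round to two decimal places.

The imbalance in cholesterol arose from how patients were allocated, not from anything the drug did; and cholesterol independently affects the outcome. The pooled gap is confounded — condition on cholesterol.
Standardising Drug F to the population cholesterol mix: 0.401·36/47 + 0.334·111/167 + 0.265·90/286 = 0.613.

0.61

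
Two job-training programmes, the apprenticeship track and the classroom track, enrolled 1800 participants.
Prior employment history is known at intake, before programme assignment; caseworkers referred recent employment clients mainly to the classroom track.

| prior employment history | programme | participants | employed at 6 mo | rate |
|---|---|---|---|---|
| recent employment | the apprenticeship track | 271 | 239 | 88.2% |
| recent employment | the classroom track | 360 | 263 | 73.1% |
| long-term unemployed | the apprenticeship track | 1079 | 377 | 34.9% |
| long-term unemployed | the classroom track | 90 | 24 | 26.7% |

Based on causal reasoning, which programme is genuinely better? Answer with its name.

the apprenticeship track

The stratified and pooled comparisons disagree (the apprenticeship track wins within each prior employment history; the classroom track wins overall), so the answer turns on the causal role of prior employment history.
Since prior employment history is a pre-existing factor (not a product of the programme) and it affects the outcome on its own, it is a confounder. The stratified rates, not the pooled rate, identify the causal effect.
Within each level — recent employment: 88.2% vs 73.1%; long-term unemployed: 34.9% vs 26.7% — the apprenticeship track is higher every time.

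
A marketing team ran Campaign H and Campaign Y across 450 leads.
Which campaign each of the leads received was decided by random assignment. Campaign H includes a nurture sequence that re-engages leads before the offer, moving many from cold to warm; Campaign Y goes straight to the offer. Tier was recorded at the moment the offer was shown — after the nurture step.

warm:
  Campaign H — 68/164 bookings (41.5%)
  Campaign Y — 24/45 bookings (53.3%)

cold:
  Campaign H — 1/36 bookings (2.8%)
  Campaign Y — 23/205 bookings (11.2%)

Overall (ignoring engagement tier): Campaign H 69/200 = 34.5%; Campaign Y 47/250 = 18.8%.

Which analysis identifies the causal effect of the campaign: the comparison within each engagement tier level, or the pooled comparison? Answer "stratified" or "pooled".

pooled

Within every engagement tier level Campaign Y has the higher rate, yet pooled Campaign H does — Simpson's reversal.
Stratifying would compare campaigns among leads the campaigns themselves sorted into engagement tier groups — a form of selection on an intermediate. The unconditioned pooled rates give the total causal effect.
Pooled: Campaign H 34.5% vs Campaign Y 18.8%; Campaign H is higher overall.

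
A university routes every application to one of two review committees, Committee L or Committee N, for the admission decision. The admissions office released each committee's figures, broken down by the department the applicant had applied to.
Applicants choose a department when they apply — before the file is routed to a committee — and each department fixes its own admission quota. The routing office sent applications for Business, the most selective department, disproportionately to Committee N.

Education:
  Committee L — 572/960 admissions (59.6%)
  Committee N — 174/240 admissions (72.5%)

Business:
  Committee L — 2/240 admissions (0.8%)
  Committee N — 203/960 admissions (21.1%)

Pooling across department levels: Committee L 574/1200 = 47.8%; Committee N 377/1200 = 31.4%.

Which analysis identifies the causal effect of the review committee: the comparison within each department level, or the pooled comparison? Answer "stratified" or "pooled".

Department is set before the review committee has any effect — it is not caused by the review committee — and it independently drives the outcome. That makes it a confounder, so the causal comparison is within department levels.
Within each level — Education: 59.6% vs 72.5%; Business: 0.8% vs 21.1% — Committee N is higher every time.

stratified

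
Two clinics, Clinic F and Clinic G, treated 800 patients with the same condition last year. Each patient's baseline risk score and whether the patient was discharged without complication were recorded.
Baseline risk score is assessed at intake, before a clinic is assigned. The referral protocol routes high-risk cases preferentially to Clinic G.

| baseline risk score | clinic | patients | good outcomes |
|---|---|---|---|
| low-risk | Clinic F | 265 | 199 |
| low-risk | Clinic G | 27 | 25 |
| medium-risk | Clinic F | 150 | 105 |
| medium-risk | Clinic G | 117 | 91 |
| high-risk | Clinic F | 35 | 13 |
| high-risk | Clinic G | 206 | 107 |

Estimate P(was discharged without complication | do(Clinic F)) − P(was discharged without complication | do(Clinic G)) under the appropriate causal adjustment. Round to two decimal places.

-0.13

Nothing the clinic does changes baseline risk score; the imbalance is an allocation artefact. With baseline risk score also predicting the outcome, the pooled figure is confounded, and the within-stratum comparison is the causal one.
Adjusting over the population distribution of baseline risk score: 0.365·(0.751−0.926) + 0.334·(0.700−0.778) + 0.301·(0.371−0.519) = -0.134.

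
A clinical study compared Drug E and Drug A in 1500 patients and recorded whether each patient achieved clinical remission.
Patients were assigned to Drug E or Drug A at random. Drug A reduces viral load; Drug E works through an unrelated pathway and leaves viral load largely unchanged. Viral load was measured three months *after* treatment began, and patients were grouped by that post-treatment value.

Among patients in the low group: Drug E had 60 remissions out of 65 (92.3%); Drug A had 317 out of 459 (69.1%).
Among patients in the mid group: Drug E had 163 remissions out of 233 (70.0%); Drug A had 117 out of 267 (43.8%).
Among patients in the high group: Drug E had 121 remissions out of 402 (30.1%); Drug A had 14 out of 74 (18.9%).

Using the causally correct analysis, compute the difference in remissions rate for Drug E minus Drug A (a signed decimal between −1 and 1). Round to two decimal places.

Because the drug influences viral load, viral load is a post-treatment mediator, not a confounder. Stratifying on it would bias the estimate; the causal effect is the crude pooled difference.
The causal difference is the pooled difference: 0.491 − 0.560 = -0.069.

-0.07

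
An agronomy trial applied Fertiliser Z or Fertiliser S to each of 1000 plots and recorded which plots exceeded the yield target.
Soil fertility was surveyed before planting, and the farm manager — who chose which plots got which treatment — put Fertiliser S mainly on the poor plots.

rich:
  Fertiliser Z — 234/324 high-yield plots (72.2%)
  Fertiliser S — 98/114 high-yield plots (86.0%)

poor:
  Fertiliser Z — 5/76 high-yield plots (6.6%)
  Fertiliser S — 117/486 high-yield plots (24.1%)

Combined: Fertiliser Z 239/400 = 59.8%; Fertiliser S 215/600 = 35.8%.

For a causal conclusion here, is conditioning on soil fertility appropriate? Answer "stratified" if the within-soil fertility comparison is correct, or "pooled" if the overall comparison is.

Soil fertility differs across fertilisers for reasons unrelated to any effect of the fertiliser itself, and it separately predicts the outcome — a classic confounder. We must compare within soil fertility levels.
Within each level — rich: 72.2% vs 86.0%; poor: 6.6% vs 24.1% — Fertiliser S is higher every time.

stratified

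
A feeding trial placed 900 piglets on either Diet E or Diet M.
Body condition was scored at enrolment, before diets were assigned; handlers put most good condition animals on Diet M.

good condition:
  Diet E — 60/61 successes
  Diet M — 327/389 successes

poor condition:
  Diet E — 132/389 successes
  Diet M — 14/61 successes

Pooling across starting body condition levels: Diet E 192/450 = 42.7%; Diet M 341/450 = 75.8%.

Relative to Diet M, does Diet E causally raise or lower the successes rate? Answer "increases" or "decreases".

The imbalance in starting body condition arose from how piglets were allocated, not from anything the diet did; and starting body condition independently affects the outcome. The pooled gap is confounded — condition on starting body condition.
Within each level — good condition: 98.4% vs 84.1%; poor condition: 33.9% vs 23.0% — Diet E is higher every time.

increases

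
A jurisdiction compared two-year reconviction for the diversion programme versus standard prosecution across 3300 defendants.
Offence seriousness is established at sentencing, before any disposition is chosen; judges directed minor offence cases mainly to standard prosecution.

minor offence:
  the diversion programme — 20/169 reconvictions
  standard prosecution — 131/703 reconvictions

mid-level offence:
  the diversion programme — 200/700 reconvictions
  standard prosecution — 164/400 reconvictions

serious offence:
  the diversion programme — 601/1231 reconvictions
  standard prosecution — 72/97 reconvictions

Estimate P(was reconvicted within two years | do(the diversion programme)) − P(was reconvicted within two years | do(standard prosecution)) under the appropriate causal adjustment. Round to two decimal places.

Here offence seriousness is a common cause — it drives both which disposition a case falls under and the outcome. The crude comparison mixes populations; the stratum-specific rates are the causally relevant ones.
Adjusting over the population distribution of offence seriousness: 0.264·(0.118−0.186) + 0.333·(0.286−0.410) + 0.402·(0.488−0.742) = -0.162.

-0.16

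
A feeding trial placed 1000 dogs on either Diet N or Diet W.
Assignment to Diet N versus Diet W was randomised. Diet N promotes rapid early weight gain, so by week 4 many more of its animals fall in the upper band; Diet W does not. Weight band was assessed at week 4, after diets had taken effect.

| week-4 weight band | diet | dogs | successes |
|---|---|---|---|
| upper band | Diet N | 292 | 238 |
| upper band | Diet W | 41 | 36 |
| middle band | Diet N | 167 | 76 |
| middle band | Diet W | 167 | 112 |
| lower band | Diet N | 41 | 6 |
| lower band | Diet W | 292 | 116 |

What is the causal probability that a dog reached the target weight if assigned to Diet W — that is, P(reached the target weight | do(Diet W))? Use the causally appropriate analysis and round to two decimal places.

0.53

Because the diet influences week-4 weight band, week-4 weight band is a post-treatment mediator, not a confounder. Stratifying on it would bias the estimate; the causal effect is the crude pooled difference.
So P(outcome | do(Diet W)) is just the pooled rate for Diet W: 264/500 = 0.528.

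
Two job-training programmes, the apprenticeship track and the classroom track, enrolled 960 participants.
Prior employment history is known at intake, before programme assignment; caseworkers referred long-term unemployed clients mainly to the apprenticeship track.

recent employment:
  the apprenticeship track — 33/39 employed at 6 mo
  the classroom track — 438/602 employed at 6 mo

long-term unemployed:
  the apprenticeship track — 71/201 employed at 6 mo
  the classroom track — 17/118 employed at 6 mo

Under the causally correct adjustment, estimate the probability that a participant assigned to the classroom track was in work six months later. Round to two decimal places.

Nothing the programme does changes prior employment history; the imbalance is an allocation artefact. With prior employment history also predicting the outcome, the pooled figure is confounded, and the within-stratum comparison is the causal one.
Standardising the classroom track to the population prior employment history mix: 0.668·438/602 + 0.332·17/118 = 0.534.

0.53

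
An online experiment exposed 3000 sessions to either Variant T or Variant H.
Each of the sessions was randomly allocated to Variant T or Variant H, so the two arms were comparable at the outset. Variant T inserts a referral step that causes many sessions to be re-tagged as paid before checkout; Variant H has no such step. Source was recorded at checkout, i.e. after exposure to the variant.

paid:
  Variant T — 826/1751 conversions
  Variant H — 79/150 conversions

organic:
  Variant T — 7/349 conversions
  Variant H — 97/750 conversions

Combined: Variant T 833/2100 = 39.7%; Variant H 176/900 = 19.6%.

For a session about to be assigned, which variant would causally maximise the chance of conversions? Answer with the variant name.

Variant T

Variant H is higher inside every traffic source stratum but Variant T is higher in aggregate. Whether to stratify depends on how traffic source relates to the variant.
Traffic source is recorded after the variant and is itself shifted by it — it sits on the causal path from variant to outcome. Conditioning on a mediator would strip out part of the effect we want; the pooled comparison gives the total causal effect.
Pooled: Variant T 39.7% vs Variant H 19.6%; Variant T is higher overall.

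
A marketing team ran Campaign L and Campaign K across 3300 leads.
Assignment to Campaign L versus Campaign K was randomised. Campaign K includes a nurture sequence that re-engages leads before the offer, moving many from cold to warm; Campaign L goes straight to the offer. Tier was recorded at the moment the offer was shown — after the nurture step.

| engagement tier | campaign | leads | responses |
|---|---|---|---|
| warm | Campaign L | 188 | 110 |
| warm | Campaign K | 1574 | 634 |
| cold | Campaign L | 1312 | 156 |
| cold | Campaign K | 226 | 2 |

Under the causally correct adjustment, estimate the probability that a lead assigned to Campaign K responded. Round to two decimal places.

0.35

Within every engagement tier level Campaign L has the higher rate, yet pooled Campaign K does — Simpson's reversal.
Engagement tier is downstream of the campaign. One should not condition on a consequence of treatment, so the overall rates are the right comparison.
So P(outcome | do(Campaign K)) is just the pooled rate for Campaign K: 636/1800 = 0.353.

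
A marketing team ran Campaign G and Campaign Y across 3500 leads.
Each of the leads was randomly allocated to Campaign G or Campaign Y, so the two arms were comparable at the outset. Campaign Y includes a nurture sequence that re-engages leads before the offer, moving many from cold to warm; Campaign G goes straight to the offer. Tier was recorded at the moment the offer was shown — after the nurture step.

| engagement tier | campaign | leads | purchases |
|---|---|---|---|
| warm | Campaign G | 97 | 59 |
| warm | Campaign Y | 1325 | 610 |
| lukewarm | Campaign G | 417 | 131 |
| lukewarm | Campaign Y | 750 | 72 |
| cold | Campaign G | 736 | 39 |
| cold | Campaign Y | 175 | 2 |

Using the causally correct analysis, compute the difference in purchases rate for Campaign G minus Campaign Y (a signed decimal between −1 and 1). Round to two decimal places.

The stratified and pooled comparisons disagree (Campaign G wins within each engagement tier; Campaign Y wins overall), so the answer turns on the causal role of engagement tier.
Engagement tier here is a post-treatment variable shaped by the campaign; conditioning on it would introduce bias rather than remove it. The overall comparison is the causal one.
The causal difference is the pooled difference: 0.183 − 0.304 = -0.121.

-0.12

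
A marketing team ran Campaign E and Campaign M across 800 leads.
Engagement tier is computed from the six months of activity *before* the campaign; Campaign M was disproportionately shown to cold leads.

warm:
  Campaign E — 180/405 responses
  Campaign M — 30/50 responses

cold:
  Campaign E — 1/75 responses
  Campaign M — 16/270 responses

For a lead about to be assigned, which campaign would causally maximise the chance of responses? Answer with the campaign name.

Campaign M

Engagement tier satisfies the back-door criterion: it is not a descendant of the campaign, and it blocks the spurious path from campaign to outcome. Adjusting for it (i.e., using the within-engagement tier rates) gives the causal effect.
Within each level — warm: 44.4% vs 60.0%; cold: 1.3% vs 5.9% — Campaign M is higher every time.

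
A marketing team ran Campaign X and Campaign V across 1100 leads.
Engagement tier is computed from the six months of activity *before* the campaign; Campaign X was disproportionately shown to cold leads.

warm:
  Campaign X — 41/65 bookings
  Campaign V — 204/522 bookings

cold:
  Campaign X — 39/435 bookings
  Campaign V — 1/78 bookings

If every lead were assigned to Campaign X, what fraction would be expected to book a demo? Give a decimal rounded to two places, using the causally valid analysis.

0.38

The engagement tier-specific comparison favours Campaign X throughout, but the pooled figures favour Campaign V. The question is whether to condition on engagement tier.
The imbalance in engagement tier arose from how leads were allocated, not from anything the campaign did; and engagement tier independently affects the outcome. The pooled gap is confounded — condition on engagement tier.
Standardising Campaign X to the population engagement tier mix: 0.534·41/65 + 0.466·39/435 = 0.378.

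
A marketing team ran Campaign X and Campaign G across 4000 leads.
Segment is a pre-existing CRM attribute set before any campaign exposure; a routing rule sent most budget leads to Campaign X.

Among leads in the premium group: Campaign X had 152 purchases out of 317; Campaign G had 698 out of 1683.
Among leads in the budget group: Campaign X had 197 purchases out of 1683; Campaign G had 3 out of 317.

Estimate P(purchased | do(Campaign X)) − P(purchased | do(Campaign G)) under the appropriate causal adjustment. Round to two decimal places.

+0.09

Customer segment is set before the campaign has any effect — it is not caused by the campaign — and it independently drives the outcome. That makes it a confounder, so the causal comparison is within customer segment levels.
Adjusting over the population distribution of customer segment: 0.500·(0.479−0.415) + 0.500·(0.117−0.009) = +0.086.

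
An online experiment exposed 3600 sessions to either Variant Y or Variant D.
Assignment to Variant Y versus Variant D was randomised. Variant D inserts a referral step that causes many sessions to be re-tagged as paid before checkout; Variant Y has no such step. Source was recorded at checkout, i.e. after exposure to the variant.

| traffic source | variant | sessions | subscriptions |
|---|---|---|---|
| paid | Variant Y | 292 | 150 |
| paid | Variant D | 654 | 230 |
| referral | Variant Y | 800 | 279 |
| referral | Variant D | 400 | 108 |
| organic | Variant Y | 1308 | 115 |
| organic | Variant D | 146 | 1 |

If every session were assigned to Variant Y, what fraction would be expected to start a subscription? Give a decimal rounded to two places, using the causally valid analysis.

0.23

Variant Y is higher inside every traffic source stratum but Variant D is higher in aggregate. Whether to stratify depends on how traffic source relates to the variant.
Traffic source lies on the pathway variant → traffic source → outcome, so adjusting for it blocks the indirect effect. For the total causal effect of variant, use the unadjusted pooled rates.
So P(outcome | do(Variant Y)) is just the pooled rate for Variant Y: 544/2400 = 0.227.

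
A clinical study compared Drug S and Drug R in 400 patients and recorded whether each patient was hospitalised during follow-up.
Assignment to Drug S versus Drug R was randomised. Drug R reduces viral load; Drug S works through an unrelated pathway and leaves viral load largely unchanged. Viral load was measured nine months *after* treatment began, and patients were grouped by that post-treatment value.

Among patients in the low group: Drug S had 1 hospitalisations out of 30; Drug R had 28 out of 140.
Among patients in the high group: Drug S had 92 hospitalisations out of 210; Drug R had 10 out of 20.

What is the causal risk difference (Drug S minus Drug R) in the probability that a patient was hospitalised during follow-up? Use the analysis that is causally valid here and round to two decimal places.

The distribution of viral load is itself part of what the drug does — it is an intermediate outcome. Holding it fixed would remove that part of the effect; the total effect is the pooled difference.
The causal difference is the pooled difference: 0.388 − 0.237 = +0.150.

+0.15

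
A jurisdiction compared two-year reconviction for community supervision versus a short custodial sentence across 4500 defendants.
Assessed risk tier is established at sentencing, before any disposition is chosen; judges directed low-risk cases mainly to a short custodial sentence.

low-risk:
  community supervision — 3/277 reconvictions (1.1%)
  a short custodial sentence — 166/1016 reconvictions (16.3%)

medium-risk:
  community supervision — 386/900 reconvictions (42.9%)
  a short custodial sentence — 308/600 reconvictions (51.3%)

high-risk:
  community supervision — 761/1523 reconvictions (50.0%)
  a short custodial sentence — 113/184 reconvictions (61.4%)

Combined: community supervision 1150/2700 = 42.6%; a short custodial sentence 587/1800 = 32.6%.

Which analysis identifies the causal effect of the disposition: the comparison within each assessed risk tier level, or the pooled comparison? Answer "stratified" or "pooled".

stratified

Assessed risk tier differs across dispositions for reasons unrelated to any effect of the disposition itself, and it separately predicts the outcome — a classic confounder. We must compare within assessed risk tier levels.
Within each level — low-risk: 1.1% vs 16.3%; medium-risk: 42.9% vs 51.3%; high-risk: 50.0% vs 61.4% — community supervision is lower every time.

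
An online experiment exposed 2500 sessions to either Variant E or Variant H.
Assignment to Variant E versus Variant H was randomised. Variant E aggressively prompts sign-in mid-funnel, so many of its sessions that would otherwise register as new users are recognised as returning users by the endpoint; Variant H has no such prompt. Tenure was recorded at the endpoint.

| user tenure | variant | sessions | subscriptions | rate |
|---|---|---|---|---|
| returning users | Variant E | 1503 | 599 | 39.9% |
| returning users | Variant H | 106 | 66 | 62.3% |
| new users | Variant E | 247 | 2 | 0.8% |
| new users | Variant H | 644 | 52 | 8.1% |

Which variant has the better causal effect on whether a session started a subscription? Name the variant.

Variant E

The user tenure-specific comparison favours Variant H throughout, but the pooled figures favour Variant E. The question is whether to condition on user tenure.
The distribution of user tenure is itself part of what the variant does — it is an intermediate outcome. Holding it fixed would remove that part of the effect; the total effect is the pooled difference.
Pooled: Variant E 34.3% vs Variant H 15.7%; Variant E is higher overall.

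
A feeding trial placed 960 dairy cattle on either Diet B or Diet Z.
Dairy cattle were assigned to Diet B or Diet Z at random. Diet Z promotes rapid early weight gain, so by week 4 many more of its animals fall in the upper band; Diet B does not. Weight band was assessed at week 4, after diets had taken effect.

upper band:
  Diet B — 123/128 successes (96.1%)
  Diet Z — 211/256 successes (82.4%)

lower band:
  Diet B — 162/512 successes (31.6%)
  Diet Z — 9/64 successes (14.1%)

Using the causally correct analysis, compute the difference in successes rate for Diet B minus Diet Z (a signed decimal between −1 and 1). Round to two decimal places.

-0.24

Stratifying would compare diets among dairy cattle the diets themselves sorted into week-4 weight band groups — a form of selection on an intermediate. The unconditioned pooled rates give the total causal effect.
The causal difference is the pooled difference: 0.445 − 0.688 = -0.242.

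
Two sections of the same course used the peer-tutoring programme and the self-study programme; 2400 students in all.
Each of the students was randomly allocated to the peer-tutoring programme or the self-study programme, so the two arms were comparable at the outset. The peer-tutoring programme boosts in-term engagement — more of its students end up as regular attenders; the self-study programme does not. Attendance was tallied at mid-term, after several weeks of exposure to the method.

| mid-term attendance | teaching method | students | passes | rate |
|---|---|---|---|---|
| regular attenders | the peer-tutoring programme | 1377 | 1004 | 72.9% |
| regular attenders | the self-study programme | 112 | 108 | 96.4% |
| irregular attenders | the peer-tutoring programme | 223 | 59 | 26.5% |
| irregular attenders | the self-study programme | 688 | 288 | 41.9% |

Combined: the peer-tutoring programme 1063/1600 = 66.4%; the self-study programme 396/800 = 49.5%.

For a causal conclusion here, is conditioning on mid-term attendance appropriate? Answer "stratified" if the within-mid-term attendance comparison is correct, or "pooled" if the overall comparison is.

the self-study programme is higher inside every mid-term attendance stratum but the peer-tutoring programme is higher in aggregate. Whether to stratify depends on how mid-term attendance relates to the teaching method.
Because the teaching method influences mid-term attendance, mid-term attendance is a post-treatment mediator, not a confounder. Stratifying on it would bias the estimate; the causal effect is the crude pooled difference.
Pooled: the peer-tutoring programme 66.4% vs the self-study programme 49.5%; the peer-tutoring programme is higher overall.

pooled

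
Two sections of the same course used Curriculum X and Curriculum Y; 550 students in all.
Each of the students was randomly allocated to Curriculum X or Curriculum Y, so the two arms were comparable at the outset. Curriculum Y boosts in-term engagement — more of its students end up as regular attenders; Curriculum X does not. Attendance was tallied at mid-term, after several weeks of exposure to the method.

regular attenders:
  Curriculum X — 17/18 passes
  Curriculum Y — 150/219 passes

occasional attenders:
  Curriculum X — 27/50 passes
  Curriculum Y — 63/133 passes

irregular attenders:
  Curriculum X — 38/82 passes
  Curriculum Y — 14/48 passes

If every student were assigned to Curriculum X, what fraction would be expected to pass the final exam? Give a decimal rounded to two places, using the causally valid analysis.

The distribution of mid-term attendance is itself part of what the teaching method does — it is an intermediate outcome. Holding it fixed would remove that part of the effect; the total effect is the pooled difference.
So P(outcome | do(Curriculum X)) is just the pooled rate for Curriculum X: 82/150 = 0.547.

0.55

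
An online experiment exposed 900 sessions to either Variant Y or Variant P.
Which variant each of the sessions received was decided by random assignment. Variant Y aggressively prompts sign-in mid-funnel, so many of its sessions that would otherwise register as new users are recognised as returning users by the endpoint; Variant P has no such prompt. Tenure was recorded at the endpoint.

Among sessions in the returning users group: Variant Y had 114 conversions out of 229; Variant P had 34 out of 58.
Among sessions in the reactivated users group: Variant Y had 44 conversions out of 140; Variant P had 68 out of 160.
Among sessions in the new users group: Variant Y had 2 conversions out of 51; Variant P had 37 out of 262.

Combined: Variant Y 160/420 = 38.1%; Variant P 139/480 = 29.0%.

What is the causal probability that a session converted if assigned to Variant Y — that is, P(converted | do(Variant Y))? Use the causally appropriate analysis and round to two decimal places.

User tenure here is a post-treatment variable shaped by the variant; conditioning on it would introduce bias rather than remove it. The overall comparison is the causal one.
So P(outcome | do(Variant Y)) is just the pooled rate for Variant Y: 160/420 = 0.381.

0.38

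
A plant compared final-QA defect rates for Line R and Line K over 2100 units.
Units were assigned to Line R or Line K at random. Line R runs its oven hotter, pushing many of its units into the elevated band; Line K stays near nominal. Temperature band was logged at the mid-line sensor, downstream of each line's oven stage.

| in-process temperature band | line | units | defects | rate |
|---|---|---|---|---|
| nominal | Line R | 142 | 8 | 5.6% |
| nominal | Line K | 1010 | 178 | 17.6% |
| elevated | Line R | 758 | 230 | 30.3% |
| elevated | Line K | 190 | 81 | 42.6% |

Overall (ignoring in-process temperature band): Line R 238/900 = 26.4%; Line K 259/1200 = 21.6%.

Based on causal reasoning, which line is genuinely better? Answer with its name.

Line K

Within every in-process temperature band level Line R has the lower rate, yet pooled Line K does — Simpson's reversal.
In-process temperature band is recorded after the line and is itself shifted by it — it sits on the causal path from line to outcome. Conditioning on a mediator would strip out part of the effect we want; the pooled comparison gives the total causal effect.
Pooled: Line R 26.4% vs Line K 21.6%; Line K is lower overall.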